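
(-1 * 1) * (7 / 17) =-0.41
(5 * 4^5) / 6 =2560 / 3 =853.33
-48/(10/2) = -48/5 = -9.60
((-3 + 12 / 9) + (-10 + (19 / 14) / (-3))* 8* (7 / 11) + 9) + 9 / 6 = -2929 / 66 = -44.38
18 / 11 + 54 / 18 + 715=719.64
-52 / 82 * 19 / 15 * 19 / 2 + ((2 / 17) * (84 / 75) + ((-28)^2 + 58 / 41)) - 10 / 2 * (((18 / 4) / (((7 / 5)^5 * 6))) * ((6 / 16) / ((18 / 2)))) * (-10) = 778.21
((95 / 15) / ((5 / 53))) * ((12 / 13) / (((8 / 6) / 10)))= 6042 / 13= 464.77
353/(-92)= -353/92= -3.84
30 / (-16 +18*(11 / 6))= 30 / 17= 1.76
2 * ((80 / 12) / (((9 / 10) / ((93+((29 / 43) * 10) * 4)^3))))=54923293871600 / 2146689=25585119.16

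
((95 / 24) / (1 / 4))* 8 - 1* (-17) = 431 / 3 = 143.67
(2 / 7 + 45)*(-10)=-3170 / 7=-452.86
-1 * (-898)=898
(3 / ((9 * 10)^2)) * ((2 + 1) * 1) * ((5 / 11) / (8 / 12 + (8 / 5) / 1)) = 1 / 4488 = 0.00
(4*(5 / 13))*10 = 15.38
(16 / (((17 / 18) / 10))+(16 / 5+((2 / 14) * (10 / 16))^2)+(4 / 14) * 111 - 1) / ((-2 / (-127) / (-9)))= -61951419531 / 533120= -116205.39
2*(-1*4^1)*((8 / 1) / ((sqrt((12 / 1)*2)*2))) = -8*sqrt(6) / 3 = -6.53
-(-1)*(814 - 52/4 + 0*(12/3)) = 801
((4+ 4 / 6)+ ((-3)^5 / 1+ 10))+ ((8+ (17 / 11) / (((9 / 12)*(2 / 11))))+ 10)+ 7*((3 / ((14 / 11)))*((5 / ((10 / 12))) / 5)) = -896 / 5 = -179.20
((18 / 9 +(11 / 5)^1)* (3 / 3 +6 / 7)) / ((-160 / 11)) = -429 / 800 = -0.54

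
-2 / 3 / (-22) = 1 / 33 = 0.03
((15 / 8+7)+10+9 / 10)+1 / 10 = 159 / 8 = 19.88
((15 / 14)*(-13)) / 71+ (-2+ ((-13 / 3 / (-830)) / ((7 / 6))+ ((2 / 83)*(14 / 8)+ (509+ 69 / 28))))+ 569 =889631237 / 825020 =1078.31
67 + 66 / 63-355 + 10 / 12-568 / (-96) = -23537 / 84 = -280.20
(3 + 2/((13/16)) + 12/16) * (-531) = -171513/52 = -3298.33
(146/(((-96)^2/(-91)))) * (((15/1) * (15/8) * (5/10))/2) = -166075/16384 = -10.14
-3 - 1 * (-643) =640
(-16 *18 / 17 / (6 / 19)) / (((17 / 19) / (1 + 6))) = -121296 / 289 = -419.71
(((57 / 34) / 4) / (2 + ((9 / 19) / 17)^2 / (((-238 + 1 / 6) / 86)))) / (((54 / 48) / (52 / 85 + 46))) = 8.68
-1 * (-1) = 1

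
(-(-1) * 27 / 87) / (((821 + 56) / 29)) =9 / 877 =0.01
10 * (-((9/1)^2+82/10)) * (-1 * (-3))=-2676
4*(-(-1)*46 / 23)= 8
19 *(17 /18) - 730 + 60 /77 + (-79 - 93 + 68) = -1129973 /1386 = -815.28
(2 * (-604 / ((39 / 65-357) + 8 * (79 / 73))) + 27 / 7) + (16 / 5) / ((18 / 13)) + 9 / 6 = 445479553 / 39981690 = 11.14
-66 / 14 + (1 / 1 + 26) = 156 / 7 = 22.29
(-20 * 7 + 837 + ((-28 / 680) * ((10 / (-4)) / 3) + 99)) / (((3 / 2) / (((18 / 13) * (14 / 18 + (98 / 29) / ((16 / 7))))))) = 765024001 / 461448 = 1657.88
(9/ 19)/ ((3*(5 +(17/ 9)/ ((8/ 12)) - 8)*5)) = -18/ 95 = -0.19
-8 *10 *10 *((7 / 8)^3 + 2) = -34175 / 16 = -2135.94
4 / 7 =0.57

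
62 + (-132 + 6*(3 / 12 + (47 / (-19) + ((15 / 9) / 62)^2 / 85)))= -77608871 / 931209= -83.34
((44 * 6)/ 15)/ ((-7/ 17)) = -1496/ 35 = -42.74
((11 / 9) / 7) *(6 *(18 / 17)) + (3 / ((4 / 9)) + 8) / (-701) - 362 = -120427605 / 333676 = -360.91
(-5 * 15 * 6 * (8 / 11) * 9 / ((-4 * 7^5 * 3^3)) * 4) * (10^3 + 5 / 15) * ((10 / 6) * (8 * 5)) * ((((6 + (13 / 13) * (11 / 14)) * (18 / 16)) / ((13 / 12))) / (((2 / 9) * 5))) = 46185390000 / 16823807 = 2745.24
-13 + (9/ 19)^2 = -4612/ 361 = -12.78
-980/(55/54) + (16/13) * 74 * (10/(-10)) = -150616/143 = -1053.26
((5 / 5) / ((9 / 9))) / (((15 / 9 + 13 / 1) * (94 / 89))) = 267 / 4136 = 0.06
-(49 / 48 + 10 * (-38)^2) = -693169 / 48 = -14441.02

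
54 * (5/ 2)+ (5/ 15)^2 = 1216/ 9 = 135.11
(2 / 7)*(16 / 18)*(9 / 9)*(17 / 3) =272 / 189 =1.44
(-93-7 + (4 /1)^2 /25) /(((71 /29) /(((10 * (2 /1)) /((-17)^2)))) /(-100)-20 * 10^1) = 0.50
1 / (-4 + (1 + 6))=1 / 3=0.33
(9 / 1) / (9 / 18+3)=18 / 7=2.57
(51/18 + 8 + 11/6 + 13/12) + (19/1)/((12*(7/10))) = 1345/84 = 16.01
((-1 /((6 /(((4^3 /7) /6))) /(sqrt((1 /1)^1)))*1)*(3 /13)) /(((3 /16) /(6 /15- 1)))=256 /1365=0.19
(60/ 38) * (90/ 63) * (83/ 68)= 6225/ 2261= 2.75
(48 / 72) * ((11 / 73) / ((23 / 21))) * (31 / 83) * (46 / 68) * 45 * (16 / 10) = 171864 / 103003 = 1.67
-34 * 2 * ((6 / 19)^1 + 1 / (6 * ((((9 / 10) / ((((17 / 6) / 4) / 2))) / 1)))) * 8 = -319294 / 1539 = -207.47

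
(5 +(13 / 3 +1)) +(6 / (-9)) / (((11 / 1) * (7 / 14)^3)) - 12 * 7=-2447 / 33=-74.15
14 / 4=7 / 2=3.50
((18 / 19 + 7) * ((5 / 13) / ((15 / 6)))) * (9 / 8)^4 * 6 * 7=82.26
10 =10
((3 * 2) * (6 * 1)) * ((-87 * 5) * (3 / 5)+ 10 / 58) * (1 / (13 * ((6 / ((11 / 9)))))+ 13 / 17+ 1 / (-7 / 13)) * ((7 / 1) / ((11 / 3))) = 1360778728 / 70499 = 19302.10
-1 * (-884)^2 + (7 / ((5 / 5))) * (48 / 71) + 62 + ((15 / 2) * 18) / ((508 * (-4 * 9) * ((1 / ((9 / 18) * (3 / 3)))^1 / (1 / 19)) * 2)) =-8567677024681 / 10964672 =-781389.27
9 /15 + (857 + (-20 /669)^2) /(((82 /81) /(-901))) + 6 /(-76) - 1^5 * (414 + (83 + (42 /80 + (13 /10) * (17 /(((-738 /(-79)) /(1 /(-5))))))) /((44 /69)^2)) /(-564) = -762739.63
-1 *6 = -6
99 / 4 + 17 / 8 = 26.88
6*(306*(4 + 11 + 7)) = 40392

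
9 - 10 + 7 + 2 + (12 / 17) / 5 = 8.14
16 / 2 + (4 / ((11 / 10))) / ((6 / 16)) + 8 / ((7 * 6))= 4132 / 231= 17.89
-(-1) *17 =17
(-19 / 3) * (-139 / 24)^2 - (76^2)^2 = -57650207227 / 1728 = -33362388.44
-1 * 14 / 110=-7 / 55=-0.13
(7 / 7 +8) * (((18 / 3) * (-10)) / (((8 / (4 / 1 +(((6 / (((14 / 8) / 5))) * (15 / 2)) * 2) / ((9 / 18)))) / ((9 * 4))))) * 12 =-105792480 / 7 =-15113211.43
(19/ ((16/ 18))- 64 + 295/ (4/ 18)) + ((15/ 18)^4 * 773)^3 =112768889910782093/ 2176782336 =51805312.84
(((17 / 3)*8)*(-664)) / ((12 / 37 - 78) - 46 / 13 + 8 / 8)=43436224 / 115749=375.26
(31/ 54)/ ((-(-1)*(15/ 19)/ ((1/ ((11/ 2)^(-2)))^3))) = 20128.27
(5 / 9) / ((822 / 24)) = 20 / 1233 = 0.02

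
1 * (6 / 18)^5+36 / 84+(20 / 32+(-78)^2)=82805465 / 13608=6085.06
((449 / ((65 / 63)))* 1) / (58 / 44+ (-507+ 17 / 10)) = -311157 / 360347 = -0.86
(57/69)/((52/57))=1083/1196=0.91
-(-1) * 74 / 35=74 / 35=2.11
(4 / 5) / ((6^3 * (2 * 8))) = 1 / 4320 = 0.00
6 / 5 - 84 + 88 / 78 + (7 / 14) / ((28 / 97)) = -872941 / 10920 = -79.94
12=12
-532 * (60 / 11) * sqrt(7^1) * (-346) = 11044320 * sqrt(7) / 11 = 2656411.28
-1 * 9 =-9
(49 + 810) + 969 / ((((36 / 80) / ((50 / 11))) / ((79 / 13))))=25885511 / 429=60339.19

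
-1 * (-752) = 752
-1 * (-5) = 5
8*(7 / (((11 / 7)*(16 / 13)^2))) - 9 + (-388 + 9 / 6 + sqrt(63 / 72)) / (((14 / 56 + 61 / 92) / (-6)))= 6293999 / 2464 - 23*sqrt(14) / 14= 2548.24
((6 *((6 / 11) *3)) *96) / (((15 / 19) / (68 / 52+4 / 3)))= 2254464 / 715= 3153.10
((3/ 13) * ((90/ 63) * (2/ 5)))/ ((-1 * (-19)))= 12/ 1729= 0.01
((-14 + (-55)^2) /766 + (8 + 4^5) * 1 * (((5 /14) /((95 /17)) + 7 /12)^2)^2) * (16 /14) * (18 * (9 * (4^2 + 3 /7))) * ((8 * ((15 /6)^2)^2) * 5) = 20656777538995511390625 /23488831324028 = 879429770.43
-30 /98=-15 /49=-0.31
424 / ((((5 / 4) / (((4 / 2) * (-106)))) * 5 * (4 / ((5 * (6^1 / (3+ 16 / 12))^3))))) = -524226816 / 10985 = -47722.06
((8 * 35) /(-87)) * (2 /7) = -80 /87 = -0.92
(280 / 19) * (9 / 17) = 2520 / 323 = 7.80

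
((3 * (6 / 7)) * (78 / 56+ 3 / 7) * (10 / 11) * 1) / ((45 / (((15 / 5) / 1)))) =153 / 539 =0.28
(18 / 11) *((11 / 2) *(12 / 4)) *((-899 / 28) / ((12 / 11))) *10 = -7946.52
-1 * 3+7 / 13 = -32 / 13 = -2.46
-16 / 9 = -1.78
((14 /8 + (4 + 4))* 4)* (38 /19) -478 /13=536 /13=41.23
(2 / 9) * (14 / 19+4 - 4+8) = 332 / 171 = 1.94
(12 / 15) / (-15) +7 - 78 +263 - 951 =-56929 / 75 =-759.05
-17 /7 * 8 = -136 /7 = -19.43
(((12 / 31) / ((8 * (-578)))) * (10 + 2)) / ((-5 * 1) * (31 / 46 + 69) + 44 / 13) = 1794 / 616083553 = 0.00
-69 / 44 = -1.57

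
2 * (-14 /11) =-28 /11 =-2.55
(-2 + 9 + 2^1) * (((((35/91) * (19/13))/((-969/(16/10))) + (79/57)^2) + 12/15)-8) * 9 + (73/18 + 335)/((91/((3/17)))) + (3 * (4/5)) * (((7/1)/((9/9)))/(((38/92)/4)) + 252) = 74155060937/217802130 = 340.47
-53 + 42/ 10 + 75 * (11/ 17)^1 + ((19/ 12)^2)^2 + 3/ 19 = 206694463/ 33488640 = 6.17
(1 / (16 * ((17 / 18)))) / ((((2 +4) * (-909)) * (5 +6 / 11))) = -11 / 5027376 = -0.00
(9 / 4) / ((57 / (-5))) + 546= 41481 / 76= 545.80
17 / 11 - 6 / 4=1 / 22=0.05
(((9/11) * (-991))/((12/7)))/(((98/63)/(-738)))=9873333/44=224393.93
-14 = -14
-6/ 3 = -2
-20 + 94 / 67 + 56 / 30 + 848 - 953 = -122339 / 1005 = -121.73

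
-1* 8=-8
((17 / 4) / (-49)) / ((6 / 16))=-34 / 147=-0.23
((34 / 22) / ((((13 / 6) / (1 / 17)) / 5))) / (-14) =-15 / 1001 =-0.01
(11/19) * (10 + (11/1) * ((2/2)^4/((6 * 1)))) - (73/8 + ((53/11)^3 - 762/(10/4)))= 578629669/3034680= 190.67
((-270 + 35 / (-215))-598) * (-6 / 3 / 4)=37331 / 86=434.08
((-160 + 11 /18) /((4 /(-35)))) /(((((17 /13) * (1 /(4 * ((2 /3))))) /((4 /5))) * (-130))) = -40166 /2295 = -17.50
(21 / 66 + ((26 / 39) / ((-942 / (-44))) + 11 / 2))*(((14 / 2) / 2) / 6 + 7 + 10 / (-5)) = 1522843 / 46629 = 32.66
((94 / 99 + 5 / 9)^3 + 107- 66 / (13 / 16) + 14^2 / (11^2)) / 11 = 388485914 / 138752757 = 2.80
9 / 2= 4.50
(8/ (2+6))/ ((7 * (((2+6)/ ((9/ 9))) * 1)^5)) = 1/ 229376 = 0.00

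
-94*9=-846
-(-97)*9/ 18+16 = 129/ 2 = 64.50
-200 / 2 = -100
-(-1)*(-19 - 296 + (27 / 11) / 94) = -325683 / 1034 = -314.97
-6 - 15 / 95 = -6.16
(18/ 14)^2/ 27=3/ 49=0.06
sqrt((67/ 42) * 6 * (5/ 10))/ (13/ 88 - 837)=-44 * sqrt(938)/ 515501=-0.00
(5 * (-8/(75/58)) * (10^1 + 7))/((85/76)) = -470.19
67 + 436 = 503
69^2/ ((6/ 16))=12696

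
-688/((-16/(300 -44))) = 11008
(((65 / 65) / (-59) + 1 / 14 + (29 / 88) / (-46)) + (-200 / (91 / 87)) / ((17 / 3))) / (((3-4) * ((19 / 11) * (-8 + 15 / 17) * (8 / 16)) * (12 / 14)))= -12449548637 / 1946719632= -6.40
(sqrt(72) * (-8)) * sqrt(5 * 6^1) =-96 * sqrt(15) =-371.81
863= 863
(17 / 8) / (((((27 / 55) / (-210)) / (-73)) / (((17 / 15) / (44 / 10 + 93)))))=40611725 / 52596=772.14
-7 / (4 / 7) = -49 / 4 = -12.25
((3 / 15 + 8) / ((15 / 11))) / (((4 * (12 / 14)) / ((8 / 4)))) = 3157 / 900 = 3.51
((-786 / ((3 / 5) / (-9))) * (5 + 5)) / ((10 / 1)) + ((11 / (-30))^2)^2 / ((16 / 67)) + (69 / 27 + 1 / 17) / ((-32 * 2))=2597580476099 / 220320000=11790.03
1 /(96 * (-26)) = -1 /2496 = -0.00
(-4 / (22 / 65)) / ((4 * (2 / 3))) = -195 / 44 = -4.43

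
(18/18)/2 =1/2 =0.50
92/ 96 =23/ 24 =0.96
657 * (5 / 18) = 365 / 2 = 182.50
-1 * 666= -666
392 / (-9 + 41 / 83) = -16268 / 353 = -46.08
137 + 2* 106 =349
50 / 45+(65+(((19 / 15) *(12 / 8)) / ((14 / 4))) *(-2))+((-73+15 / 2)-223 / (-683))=-63727 / 430290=-0.15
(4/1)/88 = 1/22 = 0.05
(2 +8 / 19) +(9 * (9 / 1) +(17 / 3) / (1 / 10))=7985 / 57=140.09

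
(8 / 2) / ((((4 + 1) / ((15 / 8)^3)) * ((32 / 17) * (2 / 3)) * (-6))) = -11475 / 16384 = -0.70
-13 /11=-1.18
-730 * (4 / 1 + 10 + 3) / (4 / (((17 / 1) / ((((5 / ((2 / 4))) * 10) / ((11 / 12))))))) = -232067 / 480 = -483.47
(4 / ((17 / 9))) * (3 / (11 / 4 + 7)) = 144 / 221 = 0.65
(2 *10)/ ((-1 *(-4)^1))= 5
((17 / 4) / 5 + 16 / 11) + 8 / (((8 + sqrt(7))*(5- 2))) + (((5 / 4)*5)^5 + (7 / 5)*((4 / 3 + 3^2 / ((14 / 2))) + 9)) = 92028161749 / 9630720- 8*sqrt(7) / 171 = 9555.56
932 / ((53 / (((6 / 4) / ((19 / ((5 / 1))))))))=6990 / 1007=6.94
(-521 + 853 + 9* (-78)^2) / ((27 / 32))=1762816 / 27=65289.48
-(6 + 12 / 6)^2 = -64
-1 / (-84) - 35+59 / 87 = -83579 / 2436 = -34.31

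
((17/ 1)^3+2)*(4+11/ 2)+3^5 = 93871/ 2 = 46935.50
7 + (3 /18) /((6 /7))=259 /36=7.19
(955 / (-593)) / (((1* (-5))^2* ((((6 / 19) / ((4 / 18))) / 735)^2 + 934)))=-0.00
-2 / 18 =-1 / 9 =-0.11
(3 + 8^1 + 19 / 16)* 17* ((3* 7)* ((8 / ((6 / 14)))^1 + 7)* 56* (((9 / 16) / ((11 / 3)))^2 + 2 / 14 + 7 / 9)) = 99764057575 / 16896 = 5904596.21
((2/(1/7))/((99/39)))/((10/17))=9.38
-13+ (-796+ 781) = -28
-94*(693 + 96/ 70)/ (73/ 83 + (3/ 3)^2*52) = -63204002/ 51205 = -1234.33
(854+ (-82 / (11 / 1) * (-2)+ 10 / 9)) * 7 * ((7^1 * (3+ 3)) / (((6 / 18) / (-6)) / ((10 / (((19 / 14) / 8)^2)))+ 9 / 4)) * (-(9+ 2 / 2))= -63529860710400 / 55879549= -1136907.18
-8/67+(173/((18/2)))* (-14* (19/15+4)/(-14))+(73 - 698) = -4738516/9045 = -523.88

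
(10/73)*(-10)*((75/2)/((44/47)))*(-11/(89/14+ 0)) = 616875/6497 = 94.95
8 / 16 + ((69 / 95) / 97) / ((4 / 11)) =19189 / 36860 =0.52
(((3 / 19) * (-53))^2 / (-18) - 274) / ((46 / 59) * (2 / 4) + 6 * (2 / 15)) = -2192145 / 9386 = -233.55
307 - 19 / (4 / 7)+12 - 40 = 983 / 4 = 245.75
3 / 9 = 1 / 3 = 0.33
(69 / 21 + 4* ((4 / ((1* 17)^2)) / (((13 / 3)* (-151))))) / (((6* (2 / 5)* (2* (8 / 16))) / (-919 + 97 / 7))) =-34445994000 / 27798043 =-1239.15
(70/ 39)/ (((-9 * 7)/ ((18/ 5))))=-4/ 39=-0.10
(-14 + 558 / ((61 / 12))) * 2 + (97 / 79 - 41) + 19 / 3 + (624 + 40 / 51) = 64136409 / 81923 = 782.89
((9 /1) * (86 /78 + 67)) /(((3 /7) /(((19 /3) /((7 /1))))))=50464 /39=1293.95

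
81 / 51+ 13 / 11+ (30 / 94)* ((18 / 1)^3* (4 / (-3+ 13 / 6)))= -78497702 / 8789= -8931.36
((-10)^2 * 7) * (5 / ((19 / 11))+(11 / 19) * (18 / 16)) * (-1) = -94325 / 38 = -2482.24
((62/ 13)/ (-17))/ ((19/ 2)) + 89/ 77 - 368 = -118618701/ 323323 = -366.87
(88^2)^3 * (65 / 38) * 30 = 452793984614400 / 19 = 23831262348126.32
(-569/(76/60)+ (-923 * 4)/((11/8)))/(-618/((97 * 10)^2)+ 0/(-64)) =308177211050/64581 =4771948.58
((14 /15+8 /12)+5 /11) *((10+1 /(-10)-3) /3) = 2599 /550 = 4.73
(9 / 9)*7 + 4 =11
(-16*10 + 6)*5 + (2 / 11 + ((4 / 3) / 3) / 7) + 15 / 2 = -1056485 / 1386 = -762.25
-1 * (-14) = 14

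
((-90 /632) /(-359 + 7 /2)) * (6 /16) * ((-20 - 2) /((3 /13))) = -715 /49928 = -0.01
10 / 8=5 / 4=1.25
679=679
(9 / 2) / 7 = 9 / 14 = 0.64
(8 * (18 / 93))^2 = 2304 / 961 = 2.40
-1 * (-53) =53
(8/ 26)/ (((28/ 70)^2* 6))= 25/ 78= 0.32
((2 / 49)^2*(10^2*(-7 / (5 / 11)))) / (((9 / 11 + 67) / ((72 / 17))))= -348480 / 2174963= -0.16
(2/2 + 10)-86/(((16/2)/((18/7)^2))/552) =-1922077/49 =-39226.06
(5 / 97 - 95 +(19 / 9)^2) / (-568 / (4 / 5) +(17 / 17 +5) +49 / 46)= 1127782 / 8760555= 0.13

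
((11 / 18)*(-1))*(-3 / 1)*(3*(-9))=-99 / 2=-49.50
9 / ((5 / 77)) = 693 / 5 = 138.60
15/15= 1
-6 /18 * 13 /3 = -13 /9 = -1.44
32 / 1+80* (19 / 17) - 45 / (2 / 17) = -261.09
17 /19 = 0.89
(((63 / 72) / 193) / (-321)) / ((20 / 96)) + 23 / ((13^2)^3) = -31412798 / 498392163295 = -0.00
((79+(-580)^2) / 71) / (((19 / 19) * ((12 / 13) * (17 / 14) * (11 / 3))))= 2783599 / 2414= 1153.11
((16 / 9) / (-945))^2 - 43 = -3110405819 / 72335025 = -43.00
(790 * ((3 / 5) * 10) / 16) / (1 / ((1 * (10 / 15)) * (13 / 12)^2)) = 231.79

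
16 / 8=2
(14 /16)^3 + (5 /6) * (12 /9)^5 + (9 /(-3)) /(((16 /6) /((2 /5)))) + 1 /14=49681309 /13063680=3.80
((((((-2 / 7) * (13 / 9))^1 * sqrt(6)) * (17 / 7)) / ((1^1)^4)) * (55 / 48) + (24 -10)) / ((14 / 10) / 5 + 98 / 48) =1200 / 199 -303875 * sqrt(6) / 614313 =4.82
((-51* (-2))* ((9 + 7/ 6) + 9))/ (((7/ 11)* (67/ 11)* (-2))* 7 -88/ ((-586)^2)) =-20308010195/ 563687196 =-36.03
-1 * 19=-19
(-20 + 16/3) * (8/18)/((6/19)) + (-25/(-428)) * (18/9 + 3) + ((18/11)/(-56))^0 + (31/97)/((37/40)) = -2364595427/124423452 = -19.00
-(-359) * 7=2513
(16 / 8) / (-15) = -2 / 15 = -0.13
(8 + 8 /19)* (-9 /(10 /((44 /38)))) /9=-352 /361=-0.98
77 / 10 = 7.70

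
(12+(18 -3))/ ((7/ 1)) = 3.86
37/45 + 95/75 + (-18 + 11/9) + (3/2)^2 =-2239/180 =-12.44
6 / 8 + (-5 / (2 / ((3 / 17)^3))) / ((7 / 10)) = 100473 / 137564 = 0.73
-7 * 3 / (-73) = 21 / 73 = 0.29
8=8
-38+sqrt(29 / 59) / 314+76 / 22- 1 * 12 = -512 / 11+sqrt(1711) / 18526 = -46.54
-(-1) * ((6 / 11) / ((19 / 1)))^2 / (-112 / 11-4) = -3 / 51623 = -0.00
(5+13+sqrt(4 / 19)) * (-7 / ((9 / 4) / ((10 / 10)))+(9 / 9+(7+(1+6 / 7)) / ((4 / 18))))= 4756 * sqrt(19) / 1197+4756 / 7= 696.75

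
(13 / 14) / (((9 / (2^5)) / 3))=9.90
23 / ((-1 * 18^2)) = -23 / 324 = -0.07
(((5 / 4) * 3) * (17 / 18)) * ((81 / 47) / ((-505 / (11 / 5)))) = -5049 / 189880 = -0.03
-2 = -2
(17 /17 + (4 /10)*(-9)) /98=-13 /490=-0.03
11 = 11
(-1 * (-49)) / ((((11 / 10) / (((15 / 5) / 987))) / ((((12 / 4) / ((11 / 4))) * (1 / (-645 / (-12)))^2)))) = 0.00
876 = 876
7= 7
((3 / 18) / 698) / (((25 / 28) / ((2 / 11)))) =14 / 287925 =0.00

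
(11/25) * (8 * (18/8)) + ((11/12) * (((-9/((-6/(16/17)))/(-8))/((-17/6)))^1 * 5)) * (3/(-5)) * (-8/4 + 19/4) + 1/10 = 436331/57800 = 7.55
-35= -35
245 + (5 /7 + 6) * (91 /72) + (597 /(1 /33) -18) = 1435427 /72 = 19936.49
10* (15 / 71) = 150 / 71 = 2.11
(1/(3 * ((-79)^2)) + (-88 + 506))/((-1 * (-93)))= 7826215/1741239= 4.49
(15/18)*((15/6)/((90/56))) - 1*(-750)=20285/27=751.30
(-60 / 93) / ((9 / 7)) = -140 / 279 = -0.50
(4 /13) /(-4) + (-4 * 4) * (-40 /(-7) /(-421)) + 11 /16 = 507389 /612976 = 0.83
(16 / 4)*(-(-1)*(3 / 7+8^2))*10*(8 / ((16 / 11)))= 99220 / 7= 14174.29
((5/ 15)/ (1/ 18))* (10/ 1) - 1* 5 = 55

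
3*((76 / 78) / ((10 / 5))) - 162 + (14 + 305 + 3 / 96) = 65933 / 416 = 158.49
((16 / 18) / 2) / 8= 1 / 18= 0.06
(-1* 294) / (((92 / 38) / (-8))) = 22344 / 23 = 971.48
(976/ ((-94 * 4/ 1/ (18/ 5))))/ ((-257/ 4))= 8784/ 60395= 0.15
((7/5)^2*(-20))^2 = 38416/25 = 1536.64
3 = 3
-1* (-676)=676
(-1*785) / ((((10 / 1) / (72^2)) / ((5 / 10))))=-203472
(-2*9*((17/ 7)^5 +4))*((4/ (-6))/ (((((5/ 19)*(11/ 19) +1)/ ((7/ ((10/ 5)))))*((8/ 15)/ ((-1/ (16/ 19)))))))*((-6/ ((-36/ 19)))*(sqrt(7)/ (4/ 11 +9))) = -31976736707025*sqrt(7)/ 13168390144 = -6424.66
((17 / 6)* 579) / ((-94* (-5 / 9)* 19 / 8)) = 59058 / 4465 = 13.23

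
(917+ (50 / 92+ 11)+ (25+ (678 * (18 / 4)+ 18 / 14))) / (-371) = -1289877 / 119462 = -10.80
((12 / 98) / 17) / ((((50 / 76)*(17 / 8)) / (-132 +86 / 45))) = -3559232 / 5310375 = -0.67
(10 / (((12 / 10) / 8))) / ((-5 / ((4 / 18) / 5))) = -16 / 27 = -0.59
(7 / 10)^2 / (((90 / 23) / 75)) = 1127 / 120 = 9.39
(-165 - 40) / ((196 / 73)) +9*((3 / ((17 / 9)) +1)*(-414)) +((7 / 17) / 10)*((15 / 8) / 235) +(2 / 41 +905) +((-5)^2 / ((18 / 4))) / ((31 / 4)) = -315799353660169 / 35827863120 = -8814.35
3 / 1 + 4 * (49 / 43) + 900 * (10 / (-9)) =-42675 / 43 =-992.44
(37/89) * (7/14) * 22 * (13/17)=5291/1513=3.50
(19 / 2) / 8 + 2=51 / 16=3.19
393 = 393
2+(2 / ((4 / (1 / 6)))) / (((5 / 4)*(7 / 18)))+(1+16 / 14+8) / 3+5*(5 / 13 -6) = -30746 / 1365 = -22.52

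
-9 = -9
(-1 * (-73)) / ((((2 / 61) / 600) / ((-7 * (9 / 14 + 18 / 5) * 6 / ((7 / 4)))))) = -952229520 / 7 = -136032788.57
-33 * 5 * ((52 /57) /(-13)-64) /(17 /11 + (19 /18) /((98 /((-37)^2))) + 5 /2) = 46957680 /83467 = 562.59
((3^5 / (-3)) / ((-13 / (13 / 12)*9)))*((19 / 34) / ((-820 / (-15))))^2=9747 / 124367104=0.00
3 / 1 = 3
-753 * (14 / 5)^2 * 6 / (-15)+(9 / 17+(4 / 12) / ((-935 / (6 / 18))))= 29228974 / 12375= 2361.94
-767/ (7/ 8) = -6136/ 7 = -876.57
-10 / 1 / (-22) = 0.45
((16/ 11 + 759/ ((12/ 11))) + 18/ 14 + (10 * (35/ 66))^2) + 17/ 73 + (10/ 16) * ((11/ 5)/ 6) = 727.07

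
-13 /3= -4.33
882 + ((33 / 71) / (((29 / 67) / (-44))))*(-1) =929.25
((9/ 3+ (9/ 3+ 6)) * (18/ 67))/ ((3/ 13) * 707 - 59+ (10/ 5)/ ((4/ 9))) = 5616/ 189275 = 0.03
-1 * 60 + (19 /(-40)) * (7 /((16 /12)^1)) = -9999 /160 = -62.49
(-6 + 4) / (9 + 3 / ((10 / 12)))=-10 / 63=-0.16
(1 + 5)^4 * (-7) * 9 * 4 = -326592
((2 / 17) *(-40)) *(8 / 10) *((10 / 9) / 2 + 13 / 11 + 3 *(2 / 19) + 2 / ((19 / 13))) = -411904 / 31977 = -12.88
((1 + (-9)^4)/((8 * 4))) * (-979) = -3212099/16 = -200756.19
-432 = -432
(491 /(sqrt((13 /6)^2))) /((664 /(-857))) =-1262361 /4316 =-292.48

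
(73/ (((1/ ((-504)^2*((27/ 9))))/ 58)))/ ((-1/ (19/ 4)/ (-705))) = 10804779488160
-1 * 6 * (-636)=3816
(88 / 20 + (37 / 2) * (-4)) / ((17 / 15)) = -1044 / 17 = -61.41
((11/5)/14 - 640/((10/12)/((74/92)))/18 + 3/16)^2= 1723346694169/1493049600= 1154.25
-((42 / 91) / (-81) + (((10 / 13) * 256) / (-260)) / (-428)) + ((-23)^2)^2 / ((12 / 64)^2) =3886360170622 / 488241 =7959921.78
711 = 711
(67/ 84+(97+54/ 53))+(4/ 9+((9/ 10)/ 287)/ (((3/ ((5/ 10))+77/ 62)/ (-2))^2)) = 7827161700683/ 78854215140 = 99.26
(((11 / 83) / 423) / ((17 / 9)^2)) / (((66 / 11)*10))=0.00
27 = 27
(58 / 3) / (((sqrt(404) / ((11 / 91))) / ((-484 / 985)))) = -154396*sqrt(101) / 27159405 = -0.06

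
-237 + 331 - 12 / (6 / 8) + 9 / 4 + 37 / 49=15877 / 196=81.01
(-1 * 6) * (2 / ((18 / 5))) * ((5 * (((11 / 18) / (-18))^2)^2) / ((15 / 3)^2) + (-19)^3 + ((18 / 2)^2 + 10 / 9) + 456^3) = -5224124665673087281 / 16529940864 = -316040130.37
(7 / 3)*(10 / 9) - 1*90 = -2360 / 27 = -87.41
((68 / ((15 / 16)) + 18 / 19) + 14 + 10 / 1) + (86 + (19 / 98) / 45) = 15374209 / 83790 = 183.49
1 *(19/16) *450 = 4275/8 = 534.38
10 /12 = 5 /6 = 0.83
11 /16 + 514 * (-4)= -32885 /16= -2055.31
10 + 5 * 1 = 15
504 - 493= 11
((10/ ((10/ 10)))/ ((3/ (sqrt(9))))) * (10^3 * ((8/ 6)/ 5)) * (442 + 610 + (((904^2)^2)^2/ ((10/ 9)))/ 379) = 2824356250026609763081867.00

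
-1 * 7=-7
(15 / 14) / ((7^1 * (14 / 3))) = 0.03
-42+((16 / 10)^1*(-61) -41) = -903 / 5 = -180.60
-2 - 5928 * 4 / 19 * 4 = -4994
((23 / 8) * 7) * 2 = 40.25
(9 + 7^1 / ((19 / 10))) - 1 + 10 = 412 / 19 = 21.68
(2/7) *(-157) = -314/7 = -44.86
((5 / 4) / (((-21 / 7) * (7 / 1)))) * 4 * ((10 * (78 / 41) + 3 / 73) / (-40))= 19021 / 167608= 0.11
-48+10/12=-283/6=-47.17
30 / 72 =5 / 12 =0.42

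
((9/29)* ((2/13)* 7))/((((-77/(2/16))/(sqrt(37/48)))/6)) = -9* sqrt(111)/33176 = -0.00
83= 83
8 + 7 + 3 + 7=25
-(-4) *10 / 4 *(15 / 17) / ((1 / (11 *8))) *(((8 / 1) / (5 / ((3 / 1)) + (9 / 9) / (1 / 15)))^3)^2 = 1576599552 / 166015625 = 9.50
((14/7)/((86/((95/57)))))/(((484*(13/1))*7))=5/5681676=0.00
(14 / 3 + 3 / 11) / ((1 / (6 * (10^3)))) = 326000 / 11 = 29636.36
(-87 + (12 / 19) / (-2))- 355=-8404 / 19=-442.32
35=35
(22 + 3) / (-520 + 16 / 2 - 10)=-25 / 522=-0.05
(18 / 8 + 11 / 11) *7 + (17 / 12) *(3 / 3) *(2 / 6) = 209 / 9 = 23.22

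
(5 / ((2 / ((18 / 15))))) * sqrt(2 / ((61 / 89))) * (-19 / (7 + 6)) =-57 * sqrt(10858) / 793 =-7.49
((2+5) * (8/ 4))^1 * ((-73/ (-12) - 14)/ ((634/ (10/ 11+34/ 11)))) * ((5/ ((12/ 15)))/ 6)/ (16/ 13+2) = -30875/ 136944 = -0.23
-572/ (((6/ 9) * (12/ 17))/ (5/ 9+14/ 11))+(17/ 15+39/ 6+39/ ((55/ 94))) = -212651/ 99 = -2147.99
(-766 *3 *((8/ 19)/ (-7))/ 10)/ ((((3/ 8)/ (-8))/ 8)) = -1568768/ 665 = -2359.05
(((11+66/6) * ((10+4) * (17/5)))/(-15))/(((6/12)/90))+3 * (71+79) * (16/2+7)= -29082/5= -5816.40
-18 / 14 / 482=-9 / 3374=-0.00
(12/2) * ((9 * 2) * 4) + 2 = 434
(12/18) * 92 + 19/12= 755/12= 62.92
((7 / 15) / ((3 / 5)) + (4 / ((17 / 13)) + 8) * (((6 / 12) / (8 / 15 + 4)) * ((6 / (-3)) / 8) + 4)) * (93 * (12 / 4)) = 28838897 / 2312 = 12473.57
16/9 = 1.78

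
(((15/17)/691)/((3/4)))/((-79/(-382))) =7640/928013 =0.01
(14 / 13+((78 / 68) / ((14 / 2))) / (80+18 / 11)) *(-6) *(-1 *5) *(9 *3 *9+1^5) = 5485814790 / 694603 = 7897.77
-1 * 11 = -11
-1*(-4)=4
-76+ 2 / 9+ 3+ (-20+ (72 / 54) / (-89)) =-74327 / 801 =-92.79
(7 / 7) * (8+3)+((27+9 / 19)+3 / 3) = 750 / 19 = 39.47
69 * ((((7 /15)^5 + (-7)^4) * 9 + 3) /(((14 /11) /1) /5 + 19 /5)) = 461352914671 /1254375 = 367795.05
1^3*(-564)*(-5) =2820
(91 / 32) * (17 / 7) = 221 / 32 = 6.91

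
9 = 9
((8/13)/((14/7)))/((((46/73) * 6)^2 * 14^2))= 5329/48524112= 0.00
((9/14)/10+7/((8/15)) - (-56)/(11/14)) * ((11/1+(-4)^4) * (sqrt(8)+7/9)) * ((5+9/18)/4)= 23152727/960+69458181 * sqrt(2)/1120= 111821.62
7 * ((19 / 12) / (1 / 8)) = 266 / 3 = 88.67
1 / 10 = 0.10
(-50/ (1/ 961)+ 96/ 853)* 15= -614798310/ 853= -720748.31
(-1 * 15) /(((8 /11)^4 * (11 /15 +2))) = -3294225 /167936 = -19.62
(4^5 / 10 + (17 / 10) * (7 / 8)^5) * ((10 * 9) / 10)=304561359 / 327680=929.45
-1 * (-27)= 27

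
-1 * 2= -2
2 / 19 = 0.11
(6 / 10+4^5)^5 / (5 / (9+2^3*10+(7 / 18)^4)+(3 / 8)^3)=3376862342571324736463195648 / 325662946875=10369194208229878.89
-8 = -8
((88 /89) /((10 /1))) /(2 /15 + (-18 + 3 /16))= -2112 /377627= -0.01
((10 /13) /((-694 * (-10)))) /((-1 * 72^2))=-1 /46770048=-0.00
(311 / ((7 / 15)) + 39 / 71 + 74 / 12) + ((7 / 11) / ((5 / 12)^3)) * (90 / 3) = 768433807 / 820050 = 937.06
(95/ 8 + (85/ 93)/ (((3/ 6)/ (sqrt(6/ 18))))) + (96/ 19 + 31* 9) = 170* sqrt(3)/ 279 + 44981/ 152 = 296.98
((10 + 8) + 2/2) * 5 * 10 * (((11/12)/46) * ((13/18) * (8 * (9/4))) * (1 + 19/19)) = 67925/138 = 492.21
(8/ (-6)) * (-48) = 64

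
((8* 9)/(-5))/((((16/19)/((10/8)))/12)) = -256.50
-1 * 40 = -40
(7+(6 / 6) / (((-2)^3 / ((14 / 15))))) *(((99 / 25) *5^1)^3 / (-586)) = -91.18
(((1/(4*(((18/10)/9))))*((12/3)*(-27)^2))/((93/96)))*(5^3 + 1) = 14696640/31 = 474085.16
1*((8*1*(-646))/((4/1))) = -1292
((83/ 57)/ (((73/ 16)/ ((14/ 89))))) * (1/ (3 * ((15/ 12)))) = 74368/ 5554935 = 0.01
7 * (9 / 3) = 21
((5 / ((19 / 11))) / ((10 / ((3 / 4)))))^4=1185921 / 533794816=0.00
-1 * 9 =-9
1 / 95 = 0.01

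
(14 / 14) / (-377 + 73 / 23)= -23 / 8598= -0.00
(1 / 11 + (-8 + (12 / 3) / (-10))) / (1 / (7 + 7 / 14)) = -1371 / 22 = -62.32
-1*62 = -62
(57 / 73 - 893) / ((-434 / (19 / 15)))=618754 / 237615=2.60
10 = 10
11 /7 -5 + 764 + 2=5338 /7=762.57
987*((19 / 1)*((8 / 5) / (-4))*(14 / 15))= -175028 / 25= -7001.12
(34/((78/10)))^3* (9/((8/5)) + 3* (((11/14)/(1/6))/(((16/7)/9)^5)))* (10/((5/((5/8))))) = 4790784515991875/3455582208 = 1386389.97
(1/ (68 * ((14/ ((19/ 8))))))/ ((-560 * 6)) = -19/ 25589760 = -0.00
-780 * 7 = -5460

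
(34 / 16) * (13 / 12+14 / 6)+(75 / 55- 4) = 4883 / 1056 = 4.62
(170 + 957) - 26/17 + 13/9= 172418/153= 1126.92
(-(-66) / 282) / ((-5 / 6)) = -0.28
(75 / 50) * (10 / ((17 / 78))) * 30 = 35100 / 17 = 2064.71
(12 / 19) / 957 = 4 / 6061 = 0.00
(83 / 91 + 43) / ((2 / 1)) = 1998 / 91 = 21.96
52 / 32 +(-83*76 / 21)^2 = 318332645 / 3528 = 90230.34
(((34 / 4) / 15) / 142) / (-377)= -17 / 1606020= -0.00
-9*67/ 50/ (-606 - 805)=603/ 70550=0.01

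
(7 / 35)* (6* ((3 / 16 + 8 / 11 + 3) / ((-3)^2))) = 689 / 1320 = 0.52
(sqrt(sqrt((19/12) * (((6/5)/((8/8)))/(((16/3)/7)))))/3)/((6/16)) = 2 * 10^(3/4) * 399^(1/4)/45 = 1.12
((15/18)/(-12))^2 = 25/5184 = 0.00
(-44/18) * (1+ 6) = -154/9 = -17.11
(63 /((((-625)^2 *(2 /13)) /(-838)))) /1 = -343161 /390625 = -0.88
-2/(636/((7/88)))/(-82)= 7/2294688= 0.00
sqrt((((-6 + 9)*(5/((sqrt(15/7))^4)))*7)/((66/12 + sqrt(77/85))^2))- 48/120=-2/5- 196*sqrt(561)/29931 + 238*sqrt(105)/2721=0.34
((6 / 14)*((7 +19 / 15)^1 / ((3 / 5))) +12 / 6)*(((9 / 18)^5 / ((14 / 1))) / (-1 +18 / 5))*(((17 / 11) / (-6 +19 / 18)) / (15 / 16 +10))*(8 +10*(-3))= 8466 / 1984255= 0.00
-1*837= -837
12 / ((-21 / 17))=-68 / 7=-9.71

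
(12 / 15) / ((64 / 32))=2 / 5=0.40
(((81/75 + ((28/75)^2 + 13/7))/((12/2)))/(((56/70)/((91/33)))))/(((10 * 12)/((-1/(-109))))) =787397/5827140000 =0.00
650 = 650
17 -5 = 12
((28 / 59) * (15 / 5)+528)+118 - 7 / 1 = 37785 / 59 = 640.42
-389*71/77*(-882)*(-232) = -807358608/11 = -73396237.09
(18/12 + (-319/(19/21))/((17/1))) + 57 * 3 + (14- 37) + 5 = 86409/646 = 133.76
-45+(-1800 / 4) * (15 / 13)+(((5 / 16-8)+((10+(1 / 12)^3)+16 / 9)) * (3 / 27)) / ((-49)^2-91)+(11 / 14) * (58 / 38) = -563.03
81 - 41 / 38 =3037 / 38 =79.92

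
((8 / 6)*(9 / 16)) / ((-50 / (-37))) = 0.56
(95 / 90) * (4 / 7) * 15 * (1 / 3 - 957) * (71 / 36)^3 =-6970316725 / 104976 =-66399.15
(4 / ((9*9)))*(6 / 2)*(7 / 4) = 7 / 27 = 0.26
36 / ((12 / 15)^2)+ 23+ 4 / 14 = 2227 / 28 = 79.54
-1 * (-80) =80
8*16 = 128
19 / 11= 1.73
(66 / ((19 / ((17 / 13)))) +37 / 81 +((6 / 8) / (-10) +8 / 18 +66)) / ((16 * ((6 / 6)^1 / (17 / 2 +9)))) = 78.06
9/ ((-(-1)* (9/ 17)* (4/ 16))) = 68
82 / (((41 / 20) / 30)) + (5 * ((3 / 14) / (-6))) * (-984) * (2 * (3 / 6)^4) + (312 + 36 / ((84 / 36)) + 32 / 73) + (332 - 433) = 1448.83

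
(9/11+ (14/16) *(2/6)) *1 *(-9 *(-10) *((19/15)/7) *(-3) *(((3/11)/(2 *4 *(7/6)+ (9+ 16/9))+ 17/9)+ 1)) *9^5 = -5698899749349/613228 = -9293280.39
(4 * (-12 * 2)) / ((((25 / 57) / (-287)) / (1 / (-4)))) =-392616 / 25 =-15704.64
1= 1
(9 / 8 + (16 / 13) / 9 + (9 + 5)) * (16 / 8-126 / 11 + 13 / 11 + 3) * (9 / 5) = -82853 / 572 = -144.85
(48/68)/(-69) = -4/391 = -0.01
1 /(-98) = -1 /98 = -0.01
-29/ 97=-0.30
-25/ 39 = -0.64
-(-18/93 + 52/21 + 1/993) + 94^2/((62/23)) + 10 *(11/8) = 2835158779/861924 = 3289.34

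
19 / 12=1.58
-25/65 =-5/13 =-0.38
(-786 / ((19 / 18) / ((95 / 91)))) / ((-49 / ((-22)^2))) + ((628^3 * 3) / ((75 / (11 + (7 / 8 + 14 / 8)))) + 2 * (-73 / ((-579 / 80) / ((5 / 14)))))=8712769114787656 / 64544025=134989553.48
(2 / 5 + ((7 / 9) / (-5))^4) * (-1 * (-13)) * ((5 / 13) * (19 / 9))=31210369 / 7381125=4.23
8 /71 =0.11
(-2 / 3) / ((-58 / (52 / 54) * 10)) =13 / 11745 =0.00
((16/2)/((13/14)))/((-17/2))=-224/221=-1.01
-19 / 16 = -1.19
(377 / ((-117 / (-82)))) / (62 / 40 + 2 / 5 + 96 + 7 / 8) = 95120 / 35577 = 2.67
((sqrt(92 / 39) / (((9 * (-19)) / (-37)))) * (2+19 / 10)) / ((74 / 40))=4 * sqrt(897) / 171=0.70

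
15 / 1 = 15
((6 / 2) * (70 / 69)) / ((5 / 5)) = 70 / 23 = 3.04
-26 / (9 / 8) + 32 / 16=-190 / 9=-21.11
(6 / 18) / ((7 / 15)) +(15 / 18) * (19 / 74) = 2885 / 3108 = 0.93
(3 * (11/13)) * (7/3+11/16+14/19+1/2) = 42713/3952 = 10.81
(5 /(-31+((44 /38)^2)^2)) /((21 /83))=-10816643 /15983919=-0.68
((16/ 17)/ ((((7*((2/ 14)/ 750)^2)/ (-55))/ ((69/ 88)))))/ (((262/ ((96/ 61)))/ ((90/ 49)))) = -1676700000000/ 950929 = -1763223.12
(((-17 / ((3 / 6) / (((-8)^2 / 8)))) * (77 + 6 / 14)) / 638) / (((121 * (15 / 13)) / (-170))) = 32580704 / 810579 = 40.19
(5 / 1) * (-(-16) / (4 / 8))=160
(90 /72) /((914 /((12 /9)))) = 5 /2742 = 0.00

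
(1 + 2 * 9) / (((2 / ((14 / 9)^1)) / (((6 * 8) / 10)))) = 1064 / 15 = 70.93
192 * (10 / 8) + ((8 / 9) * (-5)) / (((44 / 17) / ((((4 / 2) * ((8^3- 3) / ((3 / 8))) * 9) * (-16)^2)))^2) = -3140460331634320 / 121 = -25954217616812.56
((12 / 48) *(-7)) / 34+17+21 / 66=25831 / 1496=17.27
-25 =-25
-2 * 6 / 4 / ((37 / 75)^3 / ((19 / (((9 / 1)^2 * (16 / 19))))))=-5640625 / 810448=-6.96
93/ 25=3.72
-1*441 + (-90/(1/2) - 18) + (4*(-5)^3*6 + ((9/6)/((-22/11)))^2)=-58215/16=-3638.44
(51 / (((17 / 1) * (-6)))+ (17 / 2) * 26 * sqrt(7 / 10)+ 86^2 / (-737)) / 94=-15529 / 138556+ 221 * sqrt(70) / 940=1.85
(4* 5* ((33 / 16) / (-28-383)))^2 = 3025 / 300304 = 0.01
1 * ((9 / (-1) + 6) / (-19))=3 / 19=0.16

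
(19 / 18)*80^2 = 6755.56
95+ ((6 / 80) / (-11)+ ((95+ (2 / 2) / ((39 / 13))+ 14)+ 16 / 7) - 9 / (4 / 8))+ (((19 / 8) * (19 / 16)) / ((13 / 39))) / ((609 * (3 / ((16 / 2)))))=33700307 / 178640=188.65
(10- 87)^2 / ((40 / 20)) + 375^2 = 143589.50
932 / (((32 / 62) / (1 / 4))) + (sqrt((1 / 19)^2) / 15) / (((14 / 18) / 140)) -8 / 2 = 136213 / 304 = 448.07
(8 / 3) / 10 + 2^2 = 64 / 15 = 4.27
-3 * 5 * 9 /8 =-135 /8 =-16.88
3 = 3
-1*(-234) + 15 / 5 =237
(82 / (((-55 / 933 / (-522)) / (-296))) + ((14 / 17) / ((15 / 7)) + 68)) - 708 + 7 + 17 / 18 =-3617265723059 / 16830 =-214929632.98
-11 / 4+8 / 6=-17 / 12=-1.42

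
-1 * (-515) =515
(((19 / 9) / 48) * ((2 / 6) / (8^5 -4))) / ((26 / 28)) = 133 / 276003936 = 0.00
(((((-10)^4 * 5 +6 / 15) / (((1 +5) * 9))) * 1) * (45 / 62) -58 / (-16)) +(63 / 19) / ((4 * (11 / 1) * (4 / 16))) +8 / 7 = 677.12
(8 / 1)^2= 64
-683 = -683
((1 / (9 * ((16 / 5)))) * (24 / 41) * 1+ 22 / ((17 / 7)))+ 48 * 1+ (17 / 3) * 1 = 262403 / 4182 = 62.75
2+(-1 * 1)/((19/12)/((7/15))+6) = 498/263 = 1.89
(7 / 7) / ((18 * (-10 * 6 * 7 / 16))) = -2 / 945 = -0.00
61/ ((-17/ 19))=-1159/ 17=-68.18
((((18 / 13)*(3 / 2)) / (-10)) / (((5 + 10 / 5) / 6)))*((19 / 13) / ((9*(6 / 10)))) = -57 / 1183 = -0.05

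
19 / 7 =2.71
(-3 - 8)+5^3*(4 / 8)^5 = -227 / 32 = -7.09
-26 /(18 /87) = -377 /3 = -125.67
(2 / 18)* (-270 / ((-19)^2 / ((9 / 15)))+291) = 34963 / 1083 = 32.28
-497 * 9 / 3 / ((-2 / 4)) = 2982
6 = 6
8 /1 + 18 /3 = 14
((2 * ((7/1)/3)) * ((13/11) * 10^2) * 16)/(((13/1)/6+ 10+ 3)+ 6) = 582400/1397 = 416.89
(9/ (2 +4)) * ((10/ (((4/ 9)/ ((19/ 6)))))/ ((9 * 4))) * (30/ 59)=1.51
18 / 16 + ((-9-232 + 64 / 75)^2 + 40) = 2597019593 / 45000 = 57711.55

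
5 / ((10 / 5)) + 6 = 17 / 2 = 8.50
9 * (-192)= -1728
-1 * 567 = -567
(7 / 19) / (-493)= -7 / 9367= -0.00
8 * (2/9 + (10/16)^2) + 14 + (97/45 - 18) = 367/120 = 3.06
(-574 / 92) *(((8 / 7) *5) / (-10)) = 82 / 23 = 3.57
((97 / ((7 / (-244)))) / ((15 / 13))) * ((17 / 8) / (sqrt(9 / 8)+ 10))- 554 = -19663750 / 16611+ 1307657 * sqrt(2) / 27685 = -1116.98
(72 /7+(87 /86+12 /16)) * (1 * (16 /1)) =58020 /301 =192.76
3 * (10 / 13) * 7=210 / 13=16.15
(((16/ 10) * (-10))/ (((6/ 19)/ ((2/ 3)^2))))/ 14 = -304/ 189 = -1.61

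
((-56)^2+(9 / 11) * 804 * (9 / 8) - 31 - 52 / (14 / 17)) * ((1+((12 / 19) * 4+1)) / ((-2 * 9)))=-25043759 / 26334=-951.00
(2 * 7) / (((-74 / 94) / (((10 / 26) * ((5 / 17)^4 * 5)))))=-10281250 / 40173601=-0.26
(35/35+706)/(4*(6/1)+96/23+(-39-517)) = -16261/12140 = -1.34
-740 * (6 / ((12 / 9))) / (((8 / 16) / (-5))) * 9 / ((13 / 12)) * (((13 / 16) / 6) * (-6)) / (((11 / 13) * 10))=-584415 / 22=-26564.32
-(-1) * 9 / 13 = 9 / 13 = 0.69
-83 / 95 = -0.87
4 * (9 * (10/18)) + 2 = 22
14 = 14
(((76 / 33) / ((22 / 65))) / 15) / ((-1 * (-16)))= 247 / 8712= 0.03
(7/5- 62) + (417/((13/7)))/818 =-3207507/53170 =-60.33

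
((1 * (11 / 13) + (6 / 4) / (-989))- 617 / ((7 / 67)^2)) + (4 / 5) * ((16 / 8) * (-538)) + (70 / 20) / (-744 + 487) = -46455287206249 / 809541005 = -57384.72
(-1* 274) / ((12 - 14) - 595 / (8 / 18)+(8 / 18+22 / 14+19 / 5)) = 345240 / 1682017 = 0.21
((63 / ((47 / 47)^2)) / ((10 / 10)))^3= 250047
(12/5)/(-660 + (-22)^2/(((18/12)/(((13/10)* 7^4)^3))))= 900/3679526265404737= 0.00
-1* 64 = -64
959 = 959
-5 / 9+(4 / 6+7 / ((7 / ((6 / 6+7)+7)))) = 136 / 9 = 15.11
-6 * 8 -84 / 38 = -954 / 19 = -50.21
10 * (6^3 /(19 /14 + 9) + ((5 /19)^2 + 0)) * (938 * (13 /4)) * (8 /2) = 26711908132 /10469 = 2551524.32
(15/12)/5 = 0.25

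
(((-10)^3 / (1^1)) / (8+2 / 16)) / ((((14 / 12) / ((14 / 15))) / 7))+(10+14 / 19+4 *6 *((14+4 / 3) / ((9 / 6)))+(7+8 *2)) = -303929 / 741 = -410.16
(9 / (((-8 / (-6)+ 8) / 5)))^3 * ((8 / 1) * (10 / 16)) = 12301875 / 21952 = 560.40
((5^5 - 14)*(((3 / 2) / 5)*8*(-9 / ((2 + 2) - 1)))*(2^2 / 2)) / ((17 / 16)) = -210816 / 5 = -42163.20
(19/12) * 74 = 703/6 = 117.17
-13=-13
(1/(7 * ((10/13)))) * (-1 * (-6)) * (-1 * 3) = -117/35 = -3.34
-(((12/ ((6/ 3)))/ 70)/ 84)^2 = -1/ 960400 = -0.00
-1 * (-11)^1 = 11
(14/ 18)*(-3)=-7/ 3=-2.33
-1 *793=-793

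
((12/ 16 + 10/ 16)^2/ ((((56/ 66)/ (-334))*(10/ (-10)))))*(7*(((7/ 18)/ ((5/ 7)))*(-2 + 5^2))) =250506179/ 3840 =65235.98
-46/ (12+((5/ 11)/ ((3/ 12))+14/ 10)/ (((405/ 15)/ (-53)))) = -22770/ 2813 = -8.09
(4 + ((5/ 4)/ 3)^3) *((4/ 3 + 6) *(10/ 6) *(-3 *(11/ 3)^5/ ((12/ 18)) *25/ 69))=-1558309344625/ 28973376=-53784.18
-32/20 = -8/5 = -1.60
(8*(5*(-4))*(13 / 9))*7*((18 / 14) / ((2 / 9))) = -9360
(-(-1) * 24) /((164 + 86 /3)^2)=54 /83521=0.00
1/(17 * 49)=1/833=0.00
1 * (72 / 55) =72 / 55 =1.31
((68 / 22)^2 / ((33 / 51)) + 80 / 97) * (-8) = -16101792 / 129107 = -124.72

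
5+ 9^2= 86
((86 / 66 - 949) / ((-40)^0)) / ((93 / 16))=-500384 / 3069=-163.04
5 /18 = 0.28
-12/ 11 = -1.09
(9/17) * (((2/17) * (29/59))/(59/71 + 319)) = 18531/193597054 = 0.00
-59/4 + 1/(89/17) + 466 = 160713/356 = 451.44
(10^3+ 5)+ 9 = 1014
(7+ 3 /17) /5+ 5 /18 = 2621 /1530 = 1.71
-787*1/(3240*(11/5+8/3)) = -787/15768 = -0.05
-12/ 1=-12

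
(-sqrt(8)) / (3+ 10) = -2*sqrt(2) / 13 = -0.22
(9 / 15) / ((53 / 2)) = 6 / 265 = 0.02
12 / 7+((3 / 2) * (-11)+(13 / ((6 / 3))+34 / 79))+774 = 423678 / 553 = 766.14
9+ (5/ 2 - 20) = -17/ 2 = -8.50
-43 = -43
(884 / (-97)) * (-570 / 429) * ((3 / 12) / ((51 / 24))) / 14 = 760 / 7469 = 0.10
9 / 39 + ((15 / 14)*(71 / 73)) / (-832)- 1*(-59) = 50363095 / 850304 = 59.23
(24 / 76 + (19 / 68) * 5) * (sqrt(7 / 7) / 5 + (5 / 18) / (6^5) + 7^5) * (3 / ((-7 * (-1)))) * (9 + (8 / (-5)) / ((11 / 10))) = 308642406571681 / 3315375360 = 93094.26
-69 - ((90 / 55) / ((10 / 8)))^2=-213909 / 3025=-70.71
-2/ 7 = -0.29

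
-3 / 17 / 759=-1 / 4301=-0.00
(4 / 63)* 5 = 20 / 63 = 0.32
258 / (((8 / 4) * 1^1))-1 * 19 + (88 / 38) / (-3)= 6226 / 57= 109.23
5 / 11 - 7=-72 / 11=-6.55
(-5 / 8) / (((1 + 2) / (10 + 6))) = -10 / 3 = -3.33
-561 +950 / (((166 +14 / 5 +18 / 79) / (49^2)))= 3246314 / 251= 12933.52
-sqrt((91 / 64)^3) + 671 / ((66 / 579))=11773 / 2 - 91 * sqrt(91) / 512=5884.80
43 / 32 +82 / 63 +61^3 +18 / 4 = 457608101 / 2016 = 226988.15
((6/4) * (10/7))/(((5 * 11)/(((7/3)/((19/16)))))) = 16/209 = 0.08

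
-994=-994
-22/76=-11/38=-0.29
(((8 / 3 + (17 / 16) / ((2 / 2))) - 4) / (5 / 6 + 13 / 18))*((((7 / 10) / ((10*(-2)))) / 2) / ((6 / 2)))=13 / 12800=0.00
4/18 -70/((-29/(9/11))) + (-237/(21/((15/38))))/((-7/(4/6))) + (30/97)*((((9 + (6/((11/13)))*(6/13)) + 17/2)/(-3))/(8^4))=2783327705981/1061975642112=2.62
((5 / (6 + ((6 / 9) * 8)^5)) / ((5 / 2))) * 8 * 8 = 15552 / 525017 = 0.03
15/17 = 0.88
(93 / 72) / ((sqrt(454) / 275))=8525 * sqrt(454) / 10896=16.67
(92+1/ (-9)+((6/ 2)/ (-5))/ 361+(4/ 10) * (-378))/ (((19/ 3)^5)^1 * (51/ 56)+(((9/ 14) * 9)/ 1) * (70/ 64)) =-3884977152/ 608247273695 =-0.01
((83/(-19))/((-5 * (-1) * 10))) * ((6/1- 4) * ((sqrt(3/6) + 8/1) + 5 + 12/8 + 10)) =-4067/950- 83 * sqrt(2)/950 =-4.40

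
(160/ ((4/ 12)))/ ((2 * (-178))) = -120/ 89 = -1.35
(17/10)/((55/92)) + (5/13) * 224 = 318166/3575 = 89.00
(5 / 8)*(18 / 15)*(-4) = -3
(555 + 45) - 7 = 593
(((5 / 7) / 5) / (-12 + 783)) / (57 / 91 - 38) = -0.00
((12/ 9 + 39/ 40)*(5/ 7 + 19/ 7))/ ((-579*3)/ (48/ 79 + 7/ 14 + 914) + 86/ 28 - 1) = 80101198/ 1753895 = 45.67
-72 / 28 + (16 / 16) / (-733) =-13201 / 5131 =-2.57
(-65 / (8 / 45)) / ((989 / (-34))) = 49725 / 3956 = 12.57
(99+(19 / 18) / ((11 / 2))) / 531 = 9820 / 52569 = 0.19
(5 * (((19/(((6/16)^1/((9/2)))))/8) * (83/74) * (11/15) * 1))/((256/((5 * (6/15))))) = 17347/18944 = 0.92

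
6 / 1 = 6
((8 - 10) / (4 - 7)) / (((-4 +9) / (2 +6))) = 16 / 15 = 1.07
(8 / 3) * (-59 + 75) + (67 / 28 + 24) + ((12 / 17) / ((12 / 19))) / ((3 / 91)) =147029 / 1428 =102.96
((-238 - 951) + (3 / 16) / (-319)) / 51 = -6068659 / 260304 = -23.31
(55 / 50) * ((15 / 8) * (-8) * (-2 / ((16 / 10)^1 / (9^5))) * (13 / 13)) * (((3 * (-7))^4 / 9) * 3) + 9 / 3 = 631614971319 / 8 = 78951871414.88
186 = 186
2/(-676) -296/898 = -50473/151762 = -0.33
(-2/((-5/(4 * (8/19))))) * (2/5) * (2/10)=128/2375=0.05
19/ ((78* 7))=19/ 546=0.03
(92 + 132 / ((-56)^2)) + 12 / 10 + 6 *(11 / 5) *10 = 882949 / 3920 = 225.24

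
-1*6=-6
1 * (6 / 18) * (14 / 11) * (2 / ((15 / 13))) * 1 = 364 / 495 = 0.74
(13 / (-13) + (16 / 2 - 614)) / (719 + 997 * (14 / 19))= -11533 / 27619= -0.42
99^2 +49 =9850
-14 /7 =-2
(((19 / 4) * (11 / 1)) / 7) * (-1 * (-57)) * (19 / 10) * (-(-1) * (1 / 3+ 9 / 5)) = 301796 / 175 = 1724.55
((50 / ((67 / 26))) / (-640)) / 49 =-65 / 105056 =-0.00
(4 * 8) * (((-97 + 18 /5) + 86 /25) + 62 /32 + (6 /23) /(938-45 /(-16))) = -24379972742 /8655475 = -2816.71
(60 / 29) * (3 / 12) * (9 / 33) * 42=1890 / 319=5.92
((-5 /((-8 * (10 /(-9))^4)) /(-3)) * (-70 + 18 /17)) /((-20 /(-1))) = 640791 /1360000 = 0.47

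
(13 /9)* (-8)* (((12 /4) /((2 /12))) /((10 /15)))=-312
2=2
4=4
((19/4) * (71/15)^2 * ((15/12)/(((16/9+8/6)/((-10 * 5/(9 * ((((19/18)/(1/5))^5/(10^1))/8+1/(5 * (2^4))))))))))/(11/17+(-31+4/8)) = 1709264371680/10998112198003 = 0.16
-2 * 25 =-50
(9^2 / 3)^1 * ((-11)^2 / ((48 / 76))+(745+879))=196083 / 4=49020.75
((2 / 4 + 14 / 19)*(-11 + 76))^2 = 9333025 / 1444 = 6463.31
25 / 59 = 0.42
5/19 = 0.26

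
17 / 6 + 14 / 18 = 3.61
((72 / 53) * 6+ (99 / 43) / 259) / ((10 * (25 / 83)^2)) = 33180393159 / 3689131250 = 8.99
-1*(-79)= 79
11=11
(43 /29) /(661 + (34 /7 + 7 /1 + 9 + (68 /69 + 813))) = 20769 /20952268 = 0.00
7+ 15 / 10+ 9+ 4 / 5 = 183 / 10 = 18.30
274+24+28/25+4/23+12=178994/575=311.29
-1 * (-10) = 10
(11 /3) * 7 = 77 /3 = 25.67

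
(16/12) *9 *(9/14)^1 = 54/7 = 7.71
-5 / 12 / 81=-5 / 972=-0.01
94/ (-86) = -47/ 43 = -1.09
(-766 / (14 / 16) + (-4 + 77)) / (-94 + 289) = -5617 / 1365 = -4.12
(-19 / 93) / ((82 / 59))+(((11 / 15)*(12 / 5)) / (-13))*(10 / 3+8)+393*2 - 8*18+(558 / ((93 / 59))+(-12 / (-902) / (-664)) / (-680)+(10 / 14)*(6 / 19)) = 81413340891293539 / 81859951773600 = 994.54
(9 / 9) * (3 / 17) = 3 / 17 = 0.18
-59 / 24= -2.46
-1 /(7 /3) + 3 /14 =-3 /14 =-0.21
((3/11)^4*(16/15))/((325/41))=17712/23791625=0.00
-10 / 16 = -5 / 8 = -0.62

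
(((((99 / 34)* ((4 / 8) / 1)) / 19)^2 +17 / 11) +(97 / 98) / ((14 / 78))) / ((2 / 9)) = 400517990757 / 12596266144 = 31.80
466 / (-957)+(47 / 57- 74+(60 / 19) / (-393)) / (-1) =57720395 / 793991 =72.70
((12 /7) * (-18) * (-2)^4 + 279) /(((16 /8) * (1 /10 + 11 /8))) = -30060 /413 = -72.78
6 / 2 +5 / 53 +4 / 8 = 381 / 106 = 3.59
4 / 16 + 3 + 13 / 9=169 / 36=4.69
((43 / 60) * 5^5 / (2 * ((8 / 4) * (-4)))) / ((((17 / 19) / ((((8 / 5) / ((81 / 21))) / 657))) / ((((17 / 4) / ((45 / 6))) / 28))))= -20425 / 10217664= -0.00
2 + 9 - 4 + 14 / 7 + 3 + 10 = 22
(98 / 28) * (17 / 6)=9.92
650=650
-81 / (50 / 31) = -50.22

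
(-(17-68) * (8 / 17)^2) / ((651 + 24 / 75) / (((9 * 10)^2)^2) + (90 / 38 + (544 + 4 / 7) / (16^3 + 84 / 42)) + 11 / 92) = 657978125616000000 / 152688678134454367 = 4.31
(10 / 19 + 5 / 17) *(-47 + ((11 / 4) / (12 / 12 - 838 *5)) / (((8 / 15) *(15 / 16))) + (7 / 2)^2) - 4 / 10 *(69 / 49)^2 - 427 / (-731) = -4223154886757 / 147044875180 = -28.72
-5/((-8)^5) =5/32768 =0.00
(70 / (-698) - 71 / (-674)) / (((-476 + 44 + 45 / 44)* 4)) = -13079 / 4460590638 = -0.00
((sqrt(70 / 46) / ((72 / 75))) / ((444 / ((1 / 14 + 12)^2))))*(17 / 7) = 12138425*sqrt(805) / 336260736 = 1.02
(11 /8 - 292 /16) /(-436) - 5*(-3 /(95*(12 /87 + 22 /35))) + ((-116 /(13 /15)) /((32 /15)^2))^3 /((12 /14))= -1762455781450517262045 /59389497233637376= -29676.22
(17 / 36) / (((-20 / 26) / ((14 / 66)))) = -1547 / 11880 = -0.13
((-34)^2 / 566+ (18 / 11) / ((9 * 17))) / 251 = 108652 / 13283171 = 0.01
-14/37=-0.38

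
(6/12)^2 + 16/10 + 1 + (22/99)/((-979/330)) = 14819/5340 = 2.78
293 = 293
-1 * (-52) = 52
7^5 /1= 16807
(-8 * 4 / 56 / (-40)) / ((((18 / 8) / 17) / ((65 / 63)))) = 442 / 3969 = 0.11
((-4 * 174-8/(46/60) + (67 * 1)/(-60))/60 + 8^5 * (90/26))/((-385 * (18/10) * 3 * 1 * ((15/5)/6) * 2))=-122080874527/2237835600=-54.55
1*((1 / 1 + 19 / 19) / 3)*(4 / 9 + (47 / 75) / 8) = 941 / 2700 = 0.35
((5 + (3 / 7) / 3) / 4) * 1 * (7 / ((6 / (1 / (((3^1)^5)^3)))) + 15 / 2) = 322850411 / 33480783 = 9.64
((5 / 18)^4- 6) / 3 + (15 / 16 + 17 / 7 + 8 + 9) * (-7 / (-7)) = 20246153 / 1102248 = 18.37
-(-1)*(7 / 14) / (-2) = -1 / 4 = -0.25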